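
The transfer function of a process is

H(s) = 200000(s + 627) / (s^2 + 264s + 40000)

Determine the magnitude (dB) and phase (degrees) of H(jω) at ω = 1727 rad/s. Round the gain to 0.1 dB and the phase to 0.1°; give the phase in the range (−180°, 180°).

41.8 dB, -101.1°

At s = jω = j1727:
zero (s+627): 627 + j1727 → |·| = √(627²+1727²) = √3375658 ≈ 1837.3, ∠ = arctan(1727/627) ≈ 70.05°
quadratic: (j1727)² + 264·j1727 + 40000 = -2942529 + j455928 → |·| ≈ 2.9776e+06, ∠ ≈ 171.19°
|H| = 200000 · 1837.3 / 2.9776e+06 ≈ 123.41
Gain = 20 log₁₀(123.41) ≈ 41.83 dB
∠H = 70.05° − 171.19° = -101.14°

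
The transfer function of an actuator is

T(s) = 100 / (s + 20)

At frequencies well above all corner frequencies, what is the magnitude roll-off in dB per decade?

-20 dB/decade

Each pole contributes −20 dB/decade at high frequency; each zero contributes +20 dB/decade.
Net: 0 zero(s) − 1 pole(s) → -20 dB/decade.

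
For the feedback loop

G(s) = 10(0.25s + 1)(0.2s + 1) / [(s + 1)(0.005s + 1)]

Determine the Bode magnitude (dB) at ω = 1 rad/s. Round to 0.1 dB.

At ω = 1 rad/s:
zero (1 + j1·0.25) = 1 + j0.25 → |·| ≈ 1.0308, ∠ ≈ 14.04°
zero (1 + j1·0.2) = 1 + j0.2 → |·| ≈ 1.0198, ∠ ≈ 11.31°
pole (1 + j1·1) = 1 + j1 → |·| ≈ 1.4142, ∠ ≈ 45.00°
pole (1 + j1·0.005) = 1 + j0.005 → |·| ≈ 1, ∠ ≈ 0.29°
|G| = 10 · 1.0308 · 1.0198 / (1.4142 · 1) ≈ 7.4332
Gain = 20 log₁₀(7.4332) ≈ 17.42 dB

17.4 dB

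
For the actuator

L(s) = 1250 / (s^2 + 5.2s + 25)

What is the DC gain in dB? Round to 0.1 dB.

34.0 dB

L(0) = 1250 / 25 = 50
20 log₁₀(50) ≈ 33.98 dB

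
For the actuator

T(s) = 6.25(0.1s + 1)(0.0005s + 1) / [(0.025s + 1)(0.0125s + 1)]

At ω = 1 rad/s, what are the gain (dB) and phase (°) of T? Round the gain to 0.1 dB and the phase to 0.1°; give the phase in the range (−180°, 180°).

16.0 dB, 3.6°

At ω = 1 rad/s:
zero (1 + j1·0.1) = 1 + j0.1 → |·| ≈ 1.005, ∠ ≈ 5.71°
zero (1 + j1·0.0005) = 1 + j0.0005 → |·| ≈ 1, ∠ ≈ 0.03°
pole (1 + j1·0.025) = 1 + j0.025 → |·| ≈ 1.0003, ∠ ≈ 1.43°
pole (1 + j1·0.0125) = 1 + j0.0125 → |·| ≈ 1.0001, ∠ ≈ 0.72°
|T| = 6.25 · 1.005 · 1 / (1.0003 · 1.0001) ≈ 6.2787
Gain = 20 log₁₀(6.2787) ≈ 15.96 dB
∠T = (5.71° + 0.03°) − (1.43° + 0.72°) = 3.59°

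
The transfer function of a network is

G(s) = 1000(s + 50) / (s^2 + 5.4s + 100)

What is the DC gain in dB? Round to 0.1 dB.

54.0 dB

G(0) = 1000·50 / 100 = 500
20 log₁₀(500) ≈ 53.98 dB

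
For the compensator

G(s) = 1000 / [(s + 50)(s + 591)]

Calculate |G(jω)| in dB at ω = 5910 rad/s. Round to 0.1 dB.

-90.9 dB

At s = jω = j5910:
pole (s+50): 50 + j5910 → |·| = √(50²+5910²) = √34930600 ≈ 5910.2, ∠ = arctan(5910/50) ≈ 89.52°
pole (s+591): 591 + j5910 → |·| = √(591²+5910²) = √35277381 ≈ 5939.5, ∠ = arctan(5910/591) ≈ 84.29°
|G| = 1000 / 3.5104e+07 ≈ 2.8487e-05
Gain = 20 log₁₀(2.8487e-05) ≈ -90.91 dB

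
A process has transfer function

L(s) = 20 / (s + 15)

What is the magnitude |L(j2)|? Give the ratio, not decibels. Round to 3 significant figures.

At s = jω = j2:
pole (s+15): 15 + j2 → |·| = √(15²+2²) = √229 ≈ 15.133, ∠ = arctan(2/15) ≈ 7.59°
|L| = 20 / 15.133 ≈ 1.3216

1.32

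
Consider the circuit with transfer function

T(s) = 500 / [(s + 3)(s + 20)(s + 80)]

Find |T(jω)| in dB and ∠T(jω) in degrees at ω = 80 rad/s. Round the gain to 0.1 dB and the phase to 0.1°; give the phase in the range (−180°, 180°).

-63.5 dB, 151.2°

At s = jω = j80:
pole (s+3): 3 + j80 → |·| = √(3²+80²) = √6409 ≈ 80.056, ∠ = arctan(80/3) ≈ 87.85°
pole (s+20): 20 + j80 → |·| = √(20²+80²) = √6800 ≈ 82.462, ∠ = arctan(80/20) ≈ 75.96°
pole (s+80): 80 + j80 → |·| = √(80²+80²) = √12800 ≈ 113.14, ∠ = arctan(80/80) ≈ 45.00°
|T| = 500 / 7.469e+05 ≈ 0.00066943
Gain = 20 log₁₀(0.00066943) ≈ -63.49 dB
∠T = 0.00° − 208.81° = -208.81° ≡ 151.19° (principal value)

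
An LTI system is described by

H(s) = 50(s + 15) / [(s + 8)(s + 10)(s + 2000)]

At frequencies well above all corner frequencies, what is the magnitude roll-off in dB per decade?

-40 dB/decade

Each pole contributes −20 dB/decade at high frequency; each zero contributes +20 dB/decade.
Net: 1 zero(s) − 3 pole(s) → -40 dB/decade.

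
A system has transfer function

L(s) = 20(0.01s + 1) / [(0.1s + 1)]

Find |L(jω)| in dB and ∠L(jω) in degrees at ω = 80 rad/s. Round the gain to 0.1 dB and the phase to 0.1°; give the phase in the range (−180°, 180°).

10.0 dB, -44.2°

At ω = 80 rad/s:
zero (1 + j80·0.01) = 1 + j0.8 → |·| ≈ 1.2806, ∠ ≈ 38.66°
pole (1 + j80·0.1) = 1 + j8 → |·| ≈ 8.0623, ∠ ≈ 82.87°
|L| = 20 · 1.2806 / (8.0623) ≈ 3.1768
Gain = 20 log₁₀(3.1768) ≈ 10.04 dB
∠L = (38.66°) − (82.87°) = -44.21°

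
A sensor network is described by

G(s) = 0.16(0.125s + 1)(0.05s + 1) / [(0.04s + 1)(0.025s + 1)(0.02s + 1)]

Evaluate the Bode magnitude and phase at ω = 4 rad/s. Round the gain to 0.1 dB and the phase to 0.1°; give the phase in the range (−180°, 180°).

At ω = 4 rad/s:
zero (1 + j4·0.125) = 1 + j0.5 → |·| ≈ 1.118, ∠ ≈ 26.57°
zero (1 + j4·0.05) = 1 + j0.2 → |·| ≈ 1.0198, ∠ ≈ 11.31°
pole (1 + j4·0.04) = 1 + j0.16 → |·| ≈ 1.0127, ∠ ≈ 9.09°
pole (1 + j4·0.025) = 1 + j0.1 → |·| ≈ 1.005, ∠ ≈ 5.71°
pole (1 + j4·0.02) = 1 + j0.08 → |·| ≈ 1.0032, ∠ ≈ 4.57°
|G| = 0.16 · 1.118 · 1.0198 / (1.0127 · 1.005 · 1.0032) ≈ 0.17867
Gain = 20 log₁₀(0.17867) ≈ -14.96 dB
∠G = (26.57° + 11.31°) − (9.09° + 5.71° + 4.57°) = 18.51°

-15.0 dB, 18.5°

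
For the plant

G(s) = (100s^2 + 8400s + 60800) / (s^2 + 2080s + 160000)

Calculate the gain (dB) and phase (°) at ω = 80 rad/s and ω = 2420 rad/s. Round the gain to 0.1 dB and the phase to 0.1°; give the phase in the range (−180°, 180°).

ω = 80: 11.9 dB, 83.5°; ω = 2420: 37.7 dB, 39.5°

Substitute s = j80:
Numerator: 100(j80)^2 + 8400(j80) + 60800 = -579200 + j672000
Denominator: (j80)^2 + 2080(j80) + 160000 = 153600 + j166400
|N| = √(579200² + 672000²) ≈ 8.8716e+05, ∠N ≈ 130.76°
|D| = √(153600² + 166400²) ≈ 2.2646e+05, ∠D ≈ 47.29°
|G| = 8.8716e+05 / 2.2646e+05 ≈ 3.9175
Gain = 20 log₁₀(3.9175) ≈ 11.86 dB
∠G = 130.76° − 47.29° = 83.47°

Substitute s = j2420:
Numerator: 100(j2420)^2 + 8400(j2420) + 60800 = -585579200 + j20328000
Denominator: (j2420)^2 + 2080(j2420) + 160000 = -5696400 + j5033600
|N| = √(585579200² + 20328000²) ≈ 5.8593e+08, ∠N ≈ 178.01°
|D| = √(5696400² + 5033600²) ≈ 7.6017e+06, ∠D ≈ 138.53°
|G| = 5.8593e+08 / 7.6017e+06 ≈ 77.079
Gain = 20 log₁₀(77.079) ≈ 37.74 dB
∠G = 178.01° − 138.53° = 39.48°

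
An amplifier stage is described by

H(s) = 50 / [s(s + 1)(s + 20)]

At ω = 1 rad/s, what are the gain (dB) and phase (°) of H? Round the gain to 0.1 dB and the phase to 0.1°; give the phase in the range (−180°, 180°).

4.9 dB, -137.9°

At s = jω = j1:
pole (s+1): 1 + j1 → |·| = √(1²+1²) = √2 ≈ 1.4142, ∠ = arctan(1/1) ≈ 45.00°
pole (s+20): 20 + j1 → |·| = √(20²+1²) = √401 ≈ 20.025, ∠ = arctan(1/20) ≈ 2.86°
pole at origin: |s| = 1, ∠ = 90.00° (in denominator)
|H| = 50 / 28.319 ≈ 1.7656
Gain = 20 log₁₀(1.7656) ≈ 4.94 dB
∠H = 0.00° − 137.86° = -137.86°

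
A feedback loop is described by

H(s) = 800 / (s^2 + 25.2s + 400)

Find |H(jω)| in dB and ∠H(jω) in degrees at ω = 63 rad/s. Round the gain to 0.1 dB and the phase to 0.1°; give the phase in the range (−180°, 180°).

At s = jω = j63:
quadratic: (j63)² + 25.2·j63 + 400 = -3569 + j1587.6 → |·| ≈ 3906.2, ∠ ≈ 156.02°
|H| = 800 / 3906.2 ≈ 0.2048
Gain = 20 log₁₀(0.2048) ≈ -13.77 dB
∠H = 0.00° − 156.02° = -156.02°

-13.8 dB, -156.0°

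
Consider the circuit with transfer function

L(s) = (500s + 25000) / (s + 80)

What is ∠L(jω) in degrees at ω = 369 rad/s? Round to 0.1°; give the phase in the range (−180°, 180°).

Substitute s = j369:
Numerator: 500(j369) + 25000 = 25000 + j184500
Denominator: (j369) + 80 = 80 + j369
|N| = √(25000² + 184500²) ≈ 1.8619e+05, ∠N ≈ 82.28°
|D| = √(80² + 369²) ≈ 377.57, ∠D ≈ 77.77°
∠L = 82.28° − 77.77° = 4.51°

4.5°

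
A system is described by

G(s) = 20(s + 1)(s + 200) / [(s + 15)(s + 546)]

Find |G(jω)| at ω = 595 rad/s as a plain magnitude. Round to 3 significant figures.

15.5

At s = jω = j595:
zero (s+1): 1 + j595 → |·| = √(1²+595²) = √354026 ≈ 595, ∠ = arctan(595/1) ≈ 89.90°
zero (s+200): 200 + j595 → |·| = √(200²+595²) = √394025 ≈ 627.71, ∠ = arctan(595/200) ≈ 71.42°
pole (s+15): 15 + j595 → |·| = √(15²+595²) = √354250 ≈ 595.19, ∠ = arctan(595/15) ≈ 88.56°
pole (s+546): 546 + j595 → |·| = √(546²+595²) = √652141 ≈ 807.55, ∠ = arctan(595/546) ≈ 47.46°
|G| = 20 · 3.7349e+05 / 4.8065e+05 ≈ 15.541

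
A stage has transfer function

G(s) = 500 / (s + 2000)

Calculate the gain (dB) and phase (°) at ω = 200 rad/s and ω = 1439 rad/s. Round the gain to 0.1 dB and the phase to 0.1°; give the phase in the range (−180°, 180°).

ω = 200: -12.1 dB, -5.7°; ω = 1439: -13.9 dB, -35.7°

Substitute s = j200:
Numerator: 500 = 500 + j0
Denominator: (j200) + 2000 = 2000 + j200
|N| = √(500² + 0²) ≈ 500, ∠N ≈ 0.00°
|D| = √(2000² + 200²) ≈ 2010, ∠D ≈ 5.71°
|G| = 500 / 2010 ≈ 0.24876
Gain = 20 log₁₀(0.24876) ≈ -12.08 dB
∠G = 0.00° − 5.71° = -5.71°

Substitute s = j1439:
Numerator: 500 = 500 + j0
Denominator: (j1439) + 2000 = 2000 + j1439
|N| = √(500² + 0²) ≈ 500, ∠N ≈ 0.00°
|D| = √(2000² + 1439²) ≈ 2463.9, ∠D ≈ 35.74°
|G| = 500 / 2463.9 ≈ 0.20293
Gain = 20 log₁₀(0.20293) ≈ -13.85 dB
∠G = 0.00° − 35.74° = -35.74°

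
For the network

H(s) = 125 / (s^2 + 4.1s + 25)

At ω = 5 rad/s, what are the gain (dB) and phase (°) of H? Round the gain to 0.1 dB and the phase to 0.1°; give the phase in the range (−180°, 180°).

At s = jω = j5:
quadratic: (j5)² + 4.1·j5 + 25 = 0 + j20.5 → |·| ≈ 20.5, ∠ ≈ 90.00°
|H| = 125 / 20.5 ≈ 6.0976
Gain = 20 log₁₀(6.0976) ≈ 15.70 dB
∠H = 0.00° − 90.00° = -90.00°

15.7 dB, -90.0°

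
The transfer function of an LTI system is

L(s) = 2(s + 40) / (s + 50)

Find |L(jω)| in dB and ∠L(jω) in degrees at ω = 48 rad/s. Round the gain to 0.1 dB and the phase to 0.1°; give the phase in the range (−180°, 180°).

5.1 dB, 6.4°

At s = jω = j48:
zero (s+40): 40 + j48 → |·| = √(40²+48²) = √3904 ≈ 62.482, ∠ = arctan(48/40) ≈ 50.19°
pole (s+50): 50 + j48 → |·| = √(50²+48²) = √4804 ≈ 69.311, ∠ = arctan(48/50) ≈ 43.83°
|L| = 2 · 62.482 / 69.311 ≈ 1.8029
Gain = 20 log₁₀(1.8029) ≈ 5.12 dB
∠L = 50.19° − 43.83° = 6.36°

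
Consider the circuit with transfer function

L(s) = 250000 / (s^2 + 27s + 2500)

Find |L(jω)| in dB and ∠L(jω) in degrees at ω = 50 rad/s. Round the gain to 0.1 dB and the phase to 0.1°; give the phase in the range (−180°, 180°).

45.4 dB, -90.0°

At s = jω = j50:
quadratic: (j50)² + 27·j50 + 2500 = 0 + j1350 → |·| ≈ 1350, ∠ ≈ 90.00°
|L| = 250000 / 1350 ≈ 185.19
Gain = 20 log₁₀(185.19) ≈ 45.35 dB
∠L = 0.00° − 90.00° = -90.00°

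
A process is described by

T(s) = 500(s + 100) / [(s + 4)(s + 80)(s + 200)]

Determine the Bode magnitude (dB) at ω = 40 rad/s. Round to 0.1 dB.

At s = jω = j40:
zero (s+100): 100 + j40 → |·| = √(100²+40²) = √11600 ≈ 107.7, ∠ = arctan(40/100) ≈ 21.80°
pole (s+4): 4 + j40 → |·| = √(4²+40²) = √1616 ≈ 40.2, ∠ = arctan(40/4) ≈ 84.29°
pole (s+80): 80 + j40 → |·| = √(80²+40²) = √8000 ≈ 89.443, ∠ = arctan(40/80) ≈ 26.57°
pole (s+200): 200 + j40 → |·| = √(200²+40²) = √41600 ≈ 203.96, ∠ = arctan(40/200) ≈ 11.31°
|T| = 500 · 107.7 / 7.3336e+05 ≈ 0.073429
Gain = 20 log₁₀(0.073429) ≈ -22.68 dB

-22.7 dB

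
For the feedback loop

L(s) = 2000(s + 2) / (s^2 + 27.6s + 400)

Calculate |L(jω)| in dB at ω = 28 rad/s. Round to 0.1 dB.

36.3 dB

At s = jω = j28:
zero (s+2): 2 + j28 → |·| = √(2²+28²) = √788 ≈ 28.071, ∠ = arctan(28/2) ≈ 85.91°
quadratic: (j28)² + 27.6·j28 + 400 = -384 + j772.8 → |·| ≈ 862.95, ∠ ≈ 116.42°
|L| = 2000 · 28.071 / 862.95 ≈ 65.058
Gain = 20 log₁₀(65.058) ≈ 36.27 dB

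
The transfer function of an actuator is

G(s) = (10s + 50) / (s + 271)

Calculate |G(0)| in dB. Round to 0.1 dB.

-14.7 dB

G(0) = 50 / 271 ≈ 0.1845
20 log₁₀(0.1845) ≈ -14.68 dB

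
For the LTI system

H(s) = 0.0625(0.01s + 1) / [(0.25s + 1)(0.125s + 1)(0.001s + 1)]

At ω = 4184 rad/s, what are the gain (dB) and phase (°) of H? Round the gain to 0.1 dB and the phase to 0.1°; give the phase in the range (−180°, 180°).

At ω = 4184 rad/s:
zero (1 + j4184·0.01) = 1 + j41.84 → |·| ≈ 41.852, ∠ ≈ 88.63°
pole (1 + j4184·0.25) = 1 + j1046 → |·| ≈ 1046, ∠ ≈ 89.95°
pole (1 + j4184·0.125) = 1 + j523 → |·| ≈ 523, ∠ ≈ 89.89°
pole (1 + j4184·0.001) = 1 + j4.184 → |·| ≈ 4.3018, ∠ ≈ 76.56°
|H| = 0.0625 · 41.852 / (1046 · 523 · 4.3018) ≈ 1.1115e-06
Gain = 20 log₁₀(1.1115e-06) ≈ -119.08 dB
∠H = (88.63°) − (89.95° + 89.89° + 76.56°) = -167.77°

-119.1 dB, -167.8°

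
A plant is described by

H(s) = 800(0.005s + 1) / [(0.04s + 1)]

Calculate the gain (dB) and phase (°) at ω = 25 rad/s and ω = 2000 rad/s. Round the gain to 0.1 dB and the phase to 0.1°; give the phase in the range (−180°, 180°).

At ω = 25 rad/s:
zero (1 + j25·0.005) = 1 + j0.125 → |·| ≈ 1.0078, ∠ ≈ 7.13°
pole (1 + j25·0.04) = 1 + j1 → |·| ≈ 1.4142, ∠ ≈ 45.00°
|H| = 800 · 1.0078 / (1.4142) ≈ 570.1
Gain = 20 log₁₀(570.1) ≈ 55.12 dB
∠H = (7.13°) − (45.00°) = -37.87°

At ω = 2000 rad/s:
zero (1 + j2000·0.005) = 1 + j10 → |·| ≈ 10.05, ∠ ≈ 84.29°
pole (1 + j2000·0.04) = 1 + j80 → |·| ≈ 80.006, ∠ ≈ 89.28°
|H| = 800 · 10.05 / (80.006) ≈ 100.49
Gain = 20 log₁₀(100.49) ≈ 40.04 dB
∠H = (84.29°) − (89.28°) = -4.99°

ω = 25: 55.1 dB, -37.9°; ω = 2000: 40.0 dB, -5.0°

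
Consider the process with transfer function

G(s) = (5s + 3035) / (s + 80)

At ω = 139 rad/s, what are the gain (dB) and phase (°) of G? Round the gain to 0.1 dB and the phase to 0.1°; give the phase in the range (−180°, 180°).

25.8 dB, -47.2°

Substitute s = j139:
Numerator: 5(j139) + 3035 = 3035 + j695
Denominator: (j139) + 80 = 80 + j139
|N| = √(3035² + 695²) ≈ 3113.6, ∠N ≈ 12.90°
|D| = √(80² + 139²) ≈ 160.38, ∠D ≈ 60.08°
|G| = 3113.6 / 160.38 ≈ 19.414
Gain = 20 log₁₀(19.414) ≈ 25.76 dB
∠G = 12.90° − 60.08° = -47.18°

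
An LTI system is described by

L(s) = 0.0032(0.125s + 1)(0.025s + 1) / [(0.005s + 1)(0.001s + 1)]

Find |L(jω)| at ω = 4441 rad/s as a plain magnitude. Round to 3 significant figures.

At ω = 4441 rad/s:
zero (1 + j4441·0.125) = 1 + j555.125 → |·| ≈ 555.13, ∠ ≈ 89.90°
zero (1 + j4441·0.025) = 1 + j111.025 → |·| ≈ 111.03, ∠ ≈ 89.48°
pole (1 + j4441·0.005) = 1 + j22.205 → |·| ≈ 22.228, ∠ ≈ 87.42°
pole (1 + j4441·0.001) = 1 + j4.441 → |·| ≈ 4.5522, ∠ ≈ 77.31°
|L| = 0.0032 · 555.13 · 111.03 / (22.228 · 4.5522) ≈ 1.9492

1.95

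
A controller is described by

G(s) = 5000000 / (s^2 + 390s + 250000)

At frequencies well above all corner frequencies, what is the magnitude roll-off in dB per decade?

Each pole contributes −20 dB/decade at high frequency; each zero contributes +20 dB/decade.
Net: 0 zero(s) − 2 pole(s) → -40 dB/decade.

-40 dB/decade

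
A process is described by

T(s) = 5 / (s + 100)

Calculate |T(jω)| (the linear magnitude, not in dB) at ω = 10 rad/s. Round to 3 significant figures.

Substitute s = j10:
Numerator: 5 = 5 + j0
Denominator: (j10) + 100 = 100 + j10
|N| = √(5² + 0²) ≈ 5, ∠N ≈ 0.00°
|D| = √(100² + 10²) ≈ 100.5, ∠D ≈ 5.71°
|T| = 5 / 100.5 ≈ 0.049751

0.0498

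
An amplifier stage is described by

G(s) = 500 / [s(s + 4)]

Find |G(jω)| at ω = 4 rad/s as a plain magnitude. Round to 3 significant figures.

At s = jω = j4:
pole (s+4): 4 + j4 → |·| = √(4²+4²) = √32 ≈ 5.6569, ∠ = arctan(4/4) ≈ 45.00°
pole at origin: |s| = 4, ∠ = 90.00° (in denominator)
|G| = 500 / 22.628 ≈ 22.097

22.1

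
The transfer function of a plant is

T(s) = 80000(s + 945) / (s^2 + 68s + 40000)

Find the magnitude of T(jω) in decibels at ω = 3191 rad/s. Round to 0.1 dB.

At s = jω = j3191:
zero (s+945): 945 + j3191 → |·| = √(945²+3191²) = √11075506 ≈ 3328, ∠ = arctan(3191/945) ≈ 73.50°
quadratic: (j3191)² + 68·j3191 + 40000 = -10142481 + j216988 → |·| ≈ 1.0145e+07, ∠ ≈ 178.77°
|T| = 80000 · 3328 / 1.0145e+07 ≈ 26.243
Gain = 20 log₁₀(26.243) ≈ 28.38 dB

28.4 dB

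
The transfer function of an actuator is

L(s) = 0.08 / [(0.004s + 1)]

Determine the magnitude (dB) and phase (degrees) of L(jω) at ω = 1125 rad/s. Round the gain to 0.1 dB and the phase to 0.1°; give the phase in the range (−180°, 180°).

At ω = 1125 rad/s:
pole (1 + j1125·0.004) = 1 + j4.5 → |·| ≈ 4.6098, ∠ ≈ 77.47°
|L| = 0.08 · 1 / (4.6098) ≈ 0.017354
Gain = 20 log₁₀(0.017354) ≈ -35.21 dB
∠L = (0°) − (77.47°) = -77.47°

-35.2 dB, -77.5°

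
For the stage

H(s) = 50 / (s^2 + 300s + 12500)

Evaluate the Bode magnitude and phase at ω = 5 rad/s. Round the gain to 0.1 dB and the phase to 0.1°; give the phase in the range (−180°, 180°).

-48.0 dB, -6.9°

Substitute s = j5:
Numerator: 50 = 50 + j0
Denominator: (j5)^2 + 300(j5) + 12500 = 12475 + j1500
|N| = √(50² + 0²) ≈ 50, ∠N ≈ 0.00°
|D| = √(12475² + 1500²) ≈ 12565, ∠D ≈ 6.86°
|H| = 50 / 12565 ≈ 0.0039793
Gain = 20 log₁₀(0.0039793) ≈ -48.00 dB
∠H = 0.00° − 6.86° = -6.86°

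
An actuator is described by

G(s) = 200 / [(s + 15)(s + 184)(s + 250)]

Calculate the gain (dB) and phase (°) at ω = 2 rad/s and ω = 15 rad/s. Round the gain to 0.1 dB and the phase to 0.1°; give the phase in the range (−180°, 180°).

ω = 2: -70.8 dB, -8.7°; ω = 15: -73.8 dB, -53.1°

At s = jω = j2:
pole (s+15): 15 + j2 → |·| = √(15²+2²) = √229 ≈ 15.133, ∠ = arctan(2/15) ≈ 7.59°
pole (s+184): 184 + j2 → |·| = √(184²+2²) = √33860 ≈ 184.01, ∠ = arctan(2/184) ≈ 0.62°
pole (s+250): 250 + j2 → |·| = √(250²+2²) = √62504 ≈ 250.01, ∠ = arctan(2/250) ≈ 0.46°
|G| = 200 / 6.9618e+05 ≈ 0.00028728
Gain = 20 log₁₀(0.00028728) ≈ -70.83 dB
∠G = 0.00° − 8.67° = -8.67°

At s = jω = j15:
pole (s+15): 15 + j15 → |·| = √(15²+15²) = √450 ≈ 21.213, ∠ = arctan(15/15) ≈ 45.00°
pole (s+184): 184 + j15 → |·| = √(184²+15²) = √34081 ≈ 184.61, ∠ = arctan(15/184) ≈ 4.66°
pole (s+250): 250 + j15 → |·| = √(250²+15²) = √62725 ≈ 250.45, ∠ = arctan(15/250) ≈ 3.43°
|G| = 200 / 9.808e+05 ≈ 0.00020392
Gain = 20 log₁₀(0.00020392) ≈ -73.81 dB
∠G = 0.00° − 53.09° = -53.09°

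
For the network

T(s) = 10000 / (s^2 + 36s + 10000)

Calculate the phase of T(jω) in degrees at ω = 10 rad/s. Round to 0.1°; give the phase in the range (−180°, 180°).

-2.1°

At s = jω = j10:
quadratic: (j10)² + 36·j10 + 10000 = 9900 + j360 → |·| ≈ 9906.5, ∠ ≈ 2.08°
∠T = 0.00° − 2.08° = -2.08°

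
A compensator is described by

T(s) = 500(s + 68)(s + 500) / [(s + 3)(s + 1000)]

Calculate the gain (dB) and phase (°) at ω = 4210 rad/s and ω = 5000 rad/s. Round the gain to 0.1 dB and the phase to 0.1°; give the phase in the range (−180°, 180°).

ω = 4210: 53.8 dB, 5.7°; ω = 5000: 53.9 dB, 4.9°

At s = jω = j4210:
zero (s+68): 68 + j4210 → |·| = √(68²+4210²) = √17728724 ≈ 4210.5, ∠ = arctan(4210/68) ≈ 89.07°
zero (s+500): 500 + j4210 → |·| = √(500²+4210²) = √17974100 ≈ 4239.6, ∠ = arctan(4210/500) ≈ 83.23°
pole (s+3): 3 + j4210 → |·| = √(3²+4210²) = √17724109 ≈ 4210, ∠ = arctan(4210/3) ≈ 89.96°
pole (s+1000): 1000 + j4210 → |·| = √(1000²+4210²) = √18724100 ≈ 4327.1, ∠ = arctan(4210/1000) ≈ 76.64°
|T| = 500 · 1.7851e+07 / 1.8217e+07 ≈ 489.95
Gain = 20 log₁₀(489.95) ≈ 53.80 dB
∠T = 172.30° − 166.60° = 5.70°

At s = jω = j5000:
zero (s+68): 68 + j5000 → |·| = √(68²+5000²) = √25004624 ≈ 5000.5, ∠ = arctan(5000/68) ≈ 89.22°
zero (s+500): 500 + j5000 → |·| = √(500²+5000²) = √25250000 ≈ 5024.9, ∠ = arctan(5000/500) ≈ 84.29°
pole (s+3): 3 + j5000 → |·| = √(3²+5000²) = √25000009 ≈ 5000, ∠ = arctan(5000/3) ≈ 89.97°
pole (s+1000): 1000 + j5000 → |·| = √(1000²+5000²) = √26000000 ≈ 5099, ∠ = arctan(5000/1000) ≈ 78.69°
|T| = 500 · 2.5127e+07 / 2.5495e+07 ≈ 492.78
Gain = 20 log₁₀(492.78) ≈ 53.85 dB
∠T = 173.51° − 168.66° = 4.85°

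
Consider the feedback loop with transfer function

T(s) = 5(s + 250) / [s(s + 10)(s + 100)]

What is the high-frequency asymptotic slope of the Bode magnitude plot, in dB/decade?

-40 dB/decade

Each pole contributes −20 dB/decade at high frequency; each zero contributes +20 dB/decade.
Net: 1 zero(s) − 3 pole(s) → -40 dB/decade.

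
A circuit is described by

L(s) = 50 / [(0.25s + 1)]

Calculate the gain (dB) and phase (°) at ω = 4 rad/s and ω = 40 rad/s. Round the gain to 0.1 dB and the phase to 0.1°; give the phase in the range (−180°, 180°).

ω = 4: 31.0 dB, -45.0°; ω = 40: 13.9 dB, -84.3°

At ω = 4 rad/s:
pole (1 + j4·0.25) = 1 + j1 → |·| ≈ 1.4142, ∠ ≈ 45.00°
|L| = 50 · 1 / (1.4142) ≈ 35.356
Gain = 20 log₁₀(35.356) ≈ 30.97 dB
∠L = (0°) − (45.00°) = -45.00°

At ω = 40 rad/s:
pole (1 + j40·0.25) = 1 + j10 → |·| ≈ 10.05, ∠ ≈ 84.29°
|L| = 50 · 1 / (10.05) ≈ 4.9751
Gain = 20 log₁₀(4.9751) ≈ 13.94 dB
∠L = (0°) − (84.29°) = -84.29°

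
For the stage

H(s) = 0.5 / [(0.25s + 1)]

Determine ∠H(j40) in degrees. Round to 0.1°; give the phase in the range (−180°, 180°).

-84.3°

At ω = 40 rad/s:
pole (1 + j40·0.25) = 1 + j10 → |·| ≈ 10.05, ∠ ≈ 84.29°
∠H = (0°) − (84.29°) = -84.29°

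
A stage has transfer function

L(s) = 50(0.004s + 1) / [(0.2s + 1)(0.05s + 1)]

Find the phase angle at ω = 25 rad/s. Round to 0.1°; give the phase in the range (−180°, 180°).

At ω = 25 rad/s:
zero (1 + j25·0.004) = 1 + j0.1 → |·| ≈ 1.005, ∠ ≈ 5.71°
pole (1 + j25·0.2) = 1 + j5 → |·| ≈ 5.099, ∠ ≈ 78.69°
pole (1 + j25·0.05) = 1 + j1.25 → |·| ≈ 1.6008, ∠ ≈ 51.34°
∠L = (5.71°) − (78.69° + 51.34°) = -124.32°

-124.3°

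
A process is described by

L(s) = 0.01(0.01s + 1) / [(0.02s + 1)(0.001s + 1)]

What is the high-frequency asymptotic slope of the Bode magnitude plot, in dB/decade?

-20 dB/decade

Each pole contributes −20 dB/decade at high frequency; each zero contributes +20 dB/decade.
Net: 1 zero(s) − 2 pole(s) → -20 dB/decade.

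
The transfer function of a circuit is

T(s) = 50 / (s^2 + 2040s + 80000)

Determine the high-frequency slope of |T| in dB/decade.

Each pole contributes −20 dB/decade at high frequency; each zero contributes +20 dB/decade.
Net: 0 zero(s) − 2 pole(s) → -40 dB/decade.

-40 dB/decade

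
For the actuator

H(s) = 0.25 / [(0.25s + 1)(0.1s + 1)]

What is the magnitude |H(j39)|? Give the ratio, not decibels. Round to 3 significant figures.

At ω = 39 rad/s:
pole (1 + j39·0.25) = 1 + j9.75 → |·| ≈ 9.8011, ∠ ≈ 84.14°
pole (1 + j39·0.1) = 1 + j3.9 → |·| ≈ 4.0262, ∠ ≈ 75.62°
|H| = 0.25 · 1 / (9.8011 · 4.0262) ≈ 0.0063353

0.00634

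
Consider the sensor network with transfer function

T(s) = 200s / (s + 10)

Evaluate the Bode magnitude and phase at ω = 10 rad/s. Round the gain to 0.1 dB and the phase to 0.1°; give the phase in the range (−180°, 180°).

At s = jω = j10:
zero at origin: s = j10 → |·| = 10, ∠ = 90.00°
pole (s+10): 10 + j10 → |·| = √(10²+10²) = √200 ≈ 14.142, ∠ = arctan(10/10) ≈ 45.00°
|T| = 200 · 10 / 14.142 ≈ 141.42
Gain = 20 log₁₀(141.42) ≈ 43.01 dB
∠T = 90.00° − 45.00° = 45.00°

43.0 dB, 45.0°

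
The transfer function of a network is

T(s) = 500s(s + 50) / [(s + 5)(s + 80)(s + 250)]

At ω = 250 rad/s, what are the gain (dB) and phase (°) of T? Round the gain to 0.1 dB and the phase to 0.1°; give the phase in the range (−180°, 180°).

At s = jω = j250:
zero (s+50): 50 + j250 → |·| = √(50²+250²) = √65000 ≈ 254.95, ∠ = arctan(250/50) ≈ 78.69°
zero at origin: s = j250 → |·| = 250, ∠ = 90.00°
pole (s+5): 5 + j250 → |·| = √(5²+250²) = √62525 ≈ 250.05, ∠ = arctan(250/5) ≈ 88.85°
pole (s+80): 80 + j250 → |·| = √(80²+250²) = √68900 ≈ 262.49, ∠ = arctan(250/80) ≈ 72.26°
pole (s+250): 250 + j250 → |·| = √(250²+250²) = √125000 ≈ 353.55, ∠ = arctan(250/250) ≈ 45.00°
|T| = 500 · 63738 / 2.3205e+07 ≈ 1.3734
Gain = 20 log₁₀(1.3734) ≈ 2.76 dB
∠T = 168.69° − 206.11° = -37.42°

2.8 dB, -37.4°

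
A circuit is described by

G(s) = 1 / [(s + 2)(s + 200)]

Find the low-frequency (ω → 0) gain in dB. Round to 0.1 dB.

G(0) = 1 / (2·200) = 0.0025
20 log₁₀(0.0025) ≈ -52.04 dB

-52.0 dB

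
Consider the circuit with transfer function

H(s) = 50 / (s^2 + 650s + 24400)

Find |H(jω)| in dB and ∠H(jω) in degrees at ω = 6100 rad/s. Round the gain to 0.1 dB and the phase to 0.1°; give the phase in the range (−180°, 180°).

-117.5 dB, -173.9°

Substitute s = j6100:
Numerator: 50 = 50 + j0
Denominator: (j6100)^2 + 650(j6100) + 24400 = -37185600 + j3965000
|N| = √(50² + 0²) ≈ 50, ∠N ≈ 0.00°
|D| = √(37185600² + 3965000²) ≈ 3.7396e+07, ∠D ≈ 173.91°
|H| = 50 / 3.7396e+07 ≈ 1.337e-06
Gain = 20 log₁₀(1.337e-06) ≈ -117.48 dB
∠H = 0.00° − 173.91° = -173.91°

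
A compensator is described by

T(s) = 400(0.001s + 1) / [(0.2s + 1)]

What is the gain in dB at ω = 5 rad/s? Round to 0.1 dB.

At ω = 5 rad/s:
zero (1 + j5·0.001) = 1 + j0.005 → |·| ≈ 1, ∠ ≈ 0.29°
pole (1 + j5·0.2) = 1 + j1 → |·| ≈ 1.4142, ∠ ≈ 45.00°
|T| = 400 · 1 / (1.4142) ≈ 282.85
Gain = 20 log₁₀(282.85) ≈ 49.03 dB

49.0 dB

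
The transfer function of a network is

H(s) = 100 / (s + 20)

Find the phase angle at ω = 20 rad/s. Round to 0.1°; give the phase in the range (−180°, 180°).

Substitute s = j20:
Numerator: 100 = 100 + j0
Denominator: (j20) + 20 = 20 + j20
|N| = √(100² + 0²) ≈ 100, ∠N ≈ 0.00°
|D| = √(20² + 20²) ≈ 28.284, ∠D ≈ 45.00°
∠H = 0.00° − 45.00° = -45.00°

-45.0°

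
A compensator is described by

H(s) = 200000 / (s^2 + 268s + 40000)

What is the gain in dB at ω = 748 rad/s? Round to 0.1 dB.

At s = jω = j748:
quadratic: (j748)² + 268·j748 + 40000 = -519504 + j200464 → |·| ≈ 5.5684e+05, ∠ ≈ 158.90°
|H| = 200000 / 5.5684e+05 ≈ 0.35917
Gain = 20 log₁₀(0.35917) ≈ -8.89 dB

-8.9 dB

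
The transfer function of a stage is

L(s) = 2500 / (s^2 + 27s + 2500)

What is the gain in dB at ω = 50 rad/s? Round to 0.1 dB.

At s = jω = j50:
quadratic: (j50)² + 27·j50 + 2500 = 0 + j1350 → |·| ≈ 1350, ∠ ≈ 90.00°
|L| = 2500 / 1350 ≈ 1.8519
Gain = 20 log₁₀(1.8519) ≈ 5.35 dB

5.4 dB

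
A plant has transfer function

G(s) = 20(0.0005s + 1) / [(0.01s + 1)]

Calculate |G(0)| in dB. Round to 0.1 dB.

26.0 dB

G(0) = 20 · 1 / 1 = 20
20 log₁₀(20) ≈ 26.02 dB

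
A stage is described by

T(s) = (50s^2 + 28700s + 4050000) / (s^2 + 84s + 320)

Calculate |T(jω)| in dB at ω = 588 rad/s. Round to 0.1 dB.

Substitute s = j588:
Numerator: 50(j588)^2 + 28700(j588) + 4050000 = -13237200 + j16875600
Denominator: (j588)^2 + 84(j588) + 320 = -345424 + j49392
|N| = √(13237200² + 16875600²) ≈ 2.1448e+07, ∠N ≈ 128.11°
|D| = √(345424² + 49392²) ≈ 3.4894e+05, ∠D ≈ 171.86°
|T| = 2.1448e+07 / 3.4894e+05 ≈ 61.466
Gain = 20 log₁₀(61.466) ≈ 35.77 dB

35.8 dB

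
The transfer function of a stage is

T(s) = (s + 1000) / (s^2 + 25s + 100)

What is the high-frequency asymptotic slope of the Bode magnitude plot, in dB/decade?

-20 dB/decade

Each pole contributes −20 dB/decade at high frequency; each zero contributes +20 dB/decade.
Net: 1 zero(s) − 2 pole(s) → -20 dB/decade.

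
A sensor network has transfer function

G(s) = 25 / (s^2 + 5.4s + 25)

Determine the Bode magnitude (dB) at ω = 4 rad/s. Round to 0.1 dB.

At s = jω = j4:
quadratic: (j4)² + 5.4·j4 + 25 = 9 + j21.6 → |·| ≈ 23.4, ∠ ≈ 67.38°
|G| = 25 / 23.4 ≈ 1.0684
Gain = 20 log₁₀(1.0684) ≈ 0.57 dB

0.6 dB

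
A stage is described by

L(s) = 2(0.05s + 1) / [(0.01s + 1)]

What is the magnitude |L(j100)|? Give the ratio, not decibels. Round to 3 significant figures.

At ω = 100 rad/s:
zero (1 + j100·0.05) = 1 + j5 → |·| ≈ 5.099, ∠ ≈ 78.69°
pole (1 + j100·0.01) = 1 + j1 → |·| ≈ 1.4142, ∠ ≈ 45.00°
|L| = 2 · 5.099 / (1.4142) ≈ 7.2111

7.21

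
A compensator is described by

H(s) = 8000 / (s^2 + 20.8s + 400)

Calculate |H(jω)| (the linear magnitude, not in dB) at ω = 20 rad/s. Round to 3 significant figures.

At s = jω = j20:
quadratic: (j20)² + 20.8·j20 + 400 = 0 + j416 → |·| ≈ 416, ∠ ≈ 90.00°
|H| = 8000 / 416 ≈ 19.231

19.2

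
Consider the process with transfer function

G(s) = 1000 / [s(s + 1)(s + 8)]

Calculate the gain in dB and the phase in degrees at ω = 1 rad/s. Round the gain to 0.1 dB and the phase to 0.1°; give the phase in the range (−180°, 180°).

At s = jω = j1:
pole (s+1): 1 + j1 → |·| = √(1²+1²) = √2 ≈ 1.4142, ∠ = arctan(1/1) ≈ 45.00°
pole (s+8): 8 + j1 → |·| = √(8²+1²) = √65 ≈ 8.0623, ∠ = arctan(1/8) ≈ 7.13°
pole at origin: |s| = 1, ∠ = 90.00° (in denominator)
|G| = 1000 / 11.402 ≈ 87.704
Gain = 20 log₁₀(87.704) ≈ 38.86 dB
∠G = 0.00° − 142.13° = -142.13°

38.9 dB, -142.1°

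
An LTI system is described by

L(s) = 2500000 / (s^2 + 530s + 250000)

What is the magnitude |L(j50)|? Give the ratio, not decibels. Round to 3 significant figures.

At s = jω = j50:
quadratic: (j50)² + 530·j50 + 250000 = 247500 + j26500 → |·| ≈ 2.4891e+05, ∠ ≈ 6.11°
|L| = 2500000 / 2.4891e+05 ≈ 10.044

10.0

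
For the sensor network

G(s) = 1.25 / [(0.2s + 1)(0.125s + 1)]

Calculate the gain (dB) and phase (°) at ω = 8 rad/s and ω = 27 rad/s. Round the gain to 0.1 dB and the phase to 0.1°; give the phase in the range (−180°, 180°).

ω = 8: -6.6 dB, -103.0°; ω = 27: -23.8 dB, -153.0°

At ω = 8 rad/s:
pole (1 + j8·0.2) = 1 + j1.6 → |·| ≈ 1.8868, ∠ ≈ 57.99°
pole (1 + j8·0.125) = 1 + j1 → |·| ≈ 1.4142, ∠ ≈ 45.00°
|G| = 1.25 · 1 / (1.8868 · 1.4142) ≈ 0.46846
Gain = 20 log₁₀(0.46846) ≈ -6.59 dB
∠G = (0°) − (57.99° + 45.00°) = -102.99°

At ω = 27 rad/s:
pole (1 + j27·0.2) = 1 + j5.4 → |·| ≈ 5.4918, ∠ ≈ 79.51°
pole (1 + j27·0.125) = 1 + j3.375 → |·| ≈ 3.52, ∠ ≈ 73.50°
|G| = 1.25 · 1 / (5.4918 · 3.52) ≈ 0.064663
Gain = 20 log₁₀(0.064663) ≈ -23.79 dB
∠G = (0°) − (79.51° + 73.50°) = -153.01°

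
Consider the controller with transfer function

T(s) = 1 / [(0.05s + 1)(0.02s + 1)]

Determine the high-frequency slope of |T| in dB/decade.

Each pole contributes −20 dB/decade at high frequency; each zero contributes +20 dB/decade.
Net: 0 zero(s) − 2 pole(s) → -40 dB/decade.

-40 dB/decade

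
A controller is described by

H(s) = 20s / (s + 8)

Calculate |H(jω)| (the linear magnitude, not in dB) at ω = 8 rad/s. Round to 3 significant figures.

14.1

At s = jω = j8:
zero at origin: s = j8 → |·| = 8, ∠ = 90.00°
pole (s+8): 8 + j8 → |·| = √(8²+8²) = √128 ≈ 11.314, ∠ = arctan(8/8) ≈ 45.00°
|H| = 20 · 8 / 11.314 ≈ 14.142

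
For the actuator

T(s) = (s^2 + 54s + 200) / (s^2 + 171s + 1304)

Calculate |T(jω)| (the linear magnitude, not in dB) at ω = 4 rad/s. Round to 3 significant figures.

Substitute s = j4:
Numerator: (j4)^2 + 54(j4) + 200 = 184 + j216
Denominator: (j4)^2 + 171(j4) + 1304 = 1288 + j684
|N| = √(184² + 216²) ≈ 283.75, ∠N ≈ 49.57°
|D| = √(1288² + 684²) ≈ 1458.4, ∠D ≈ 27.97°
|T| = 283.75 / 1458.4 ≈ 0.19456

0.195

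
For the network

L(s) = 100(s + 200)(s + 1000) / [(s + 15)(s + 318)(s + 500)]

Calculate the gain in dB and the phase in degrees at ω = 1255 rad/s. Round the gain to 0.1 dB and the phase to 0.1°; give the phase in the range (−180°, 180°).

-20.6 dB, -101.0°

At s = jω = j1255:
zero (s+200): 200 + j1255 → |·| = √(200²+1255²) = √1615025 ≈ 1270.8, ∠ = arctan(1255/200) ≈ 80.95°
zero (s+1000): 1000 + j1255 → |·| = √(1000²+1255²) = √2575025 ≈ 1604.7, ∠ = arctan(1255/1000) ≈ 51.45°
pole (s+15): 15 + j1255 → |·| = √(15²+1255²) = √1575250 ≈ 1255.1, ∠ = arctan(1255/15) ≈ 89.32°
pole (s+318): 318 + j1255 → |·| = √(318²+1255²) = √1676149 ≈ 1294.7, ∠ = arctan(1255/318) ≈ 75.78°
pole (s+500): 500 + j1255 → |·| = √(500²+1255²) = √1825025 ≈ 1350.9, ∠ = arctan(1255/500) ≈ 68.28°
|L| = 100 · 2.0393e+06 / 2.1952e+09 ≈ 0.092898
Gain = 20 log₁₀(0.092898) ≈ -20.64 dB
∠L = 132.40° − 233.38° = -100.98°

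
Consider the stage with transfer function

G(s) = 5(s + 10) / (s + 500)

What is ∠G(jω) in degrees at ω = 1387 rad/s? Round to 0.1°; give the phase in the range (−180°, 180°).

At s = jω = j1387:
zero (s+10): 10 + j1387 → |·| = √(10²+1387²) = √1923869 ≈ 1387, ∠ = arctan(1387/10) ≈ 89.59°
pole (s+500): 500 + j1387 → |·| = √(500²+1387²) = √2173769 ≈ 1474.4, ∠ = arctan(1387/500) ≈ 70.18°
∠G = 89.59° − 70.18° = 19.41°

19.4°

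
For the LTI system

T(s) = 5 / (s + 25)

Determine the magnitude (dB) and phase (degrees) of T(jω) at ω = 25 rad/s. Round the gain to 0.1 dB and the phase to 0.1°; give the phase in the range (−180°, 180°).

At s = jω = j25:
pole (s+25): 25 + j25 → |·| = √(25²+25²) = √1250 ≈ 35.355, ∠ = arctan(25/25) ≈ 45.00°
|T| = 5 / 35.355 ≈ 0.14142
Gain = 20 log₁₀(0.14142) ≈ -16.99 dB
∠T = 0.00° − 45.00° = -45.00°

-17.0 dB, -45.0°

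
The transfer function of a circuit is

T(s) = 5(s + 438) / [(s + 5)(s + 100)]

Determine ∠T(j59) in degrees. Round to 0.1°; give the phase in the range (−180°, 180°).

At s = jω = j59:
zero (s+438): 438 + j59 → |·| = √(438²+59²) = √195325 ≈ 441.96, ∠ = arctan(59/438) ≈ 7.67°
pole (s+5): 5 + j59 → |·| = √(5²+59²) = √3506 ≈ 59.211, ∠ = arctan(59/5) ≈ 85.16°
pole (s+100): 100 + j59 → |·| = √(100²+59²) = √13481 ≈ 116.11, ∠ = arctan(59/100) ≈ 30.54°
∠T = 7.67° − 115.70° = -108.03°

-108.0°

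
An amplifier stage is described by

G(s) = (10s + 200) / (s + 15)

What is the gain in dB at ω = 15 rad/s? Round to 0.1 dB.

21.4 dB

Substitute s = j15:
Numerator: 10(j15) + 200 = 200 + j150
Denominator: (j15) + 15 = 15 + j15
|N| = √(200² + 150²) ≈ 250, ∠N ≈ 36.87°
|D| = √(15² + 15²) ≈ 21.213, ∠D ≈ 45.00°
|G| = 250 / 21.213 ≈ 11.785
Gain = 20 log₁₀(11.785) ≈ 21.43 dB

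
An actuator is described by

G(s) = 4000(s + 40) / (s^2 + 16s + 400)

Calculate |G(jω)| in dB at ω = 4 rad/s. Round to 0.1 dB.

52.3 dB

At s = jω = j4:
zero (s+40): 40 + j4 → |·| = √(40²+4²) = √1616 ≈ 40.2, ∠ = arctan(4/40) ≈ 5.71°
quadratic: (j4)² + 16·j4 + 400 = 384 + j64 → |·| ≈ 389.3, ∠ ≈ 9.46°
|G| = 4000 · 40.2 / 389.3 ≈ 413.05
Gain = 20 log₁₀(413.05) ≈ 52.32 dB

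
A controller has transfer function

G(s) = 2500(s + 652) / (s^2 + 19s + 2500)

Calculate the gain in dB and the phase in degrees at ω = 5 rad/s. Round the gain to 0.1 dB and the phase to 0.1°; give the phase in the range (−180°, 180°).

56.4 dB, -1.8°

At s = jω = j5:
zero (s+652): 652 + j5 → |·| = √(652²+5²) = √425129 ≈ 652.02, ∠ = arctan(5/652) ≈ 0.44°
quadratic: (j5)² + 19·j5 + 2500 = 2475 + j95 → |·| ≈ 2476.8, ∠ ≈ 2.20°
|G| = 2500 · 652.02 / 2476.8 ≈ 658.13
Gain = 20 log₁₀(658.13) ≈ 56.37 dB
∠G = 0.44° − 2.20° = -1.76°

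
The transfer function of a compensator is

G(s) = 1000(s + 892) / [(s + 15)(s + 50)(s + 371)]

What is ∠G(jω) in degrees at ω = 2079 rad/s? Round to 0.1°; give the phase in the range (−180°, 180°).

At s = jω = j2079:
zero (s+892): 892 + j2079 → |·| = √(892²+2079²) = √5117905 ≈ 2262.3, ∠ = arctan(2079/892) ≈ 66.78°
pole (s+15): 15 + j2079 → |·| = √(15²+2079²) = √4322466 ≈ 2079.1, ∠ = arctan(2079/15) ≈ 89.59°
pole (s+50): 50 + j2079 → |·| = √(50²+2079²) = √4324741 ≈ 2079.6, ∠ = arctan(2079/50) ≈ 88.62°
pole (s+371): 371 + j2079 → |·| = √(371²+2079²) = √4459882 ≈ 2111.8, ∠ = arctan(2079/371) ≈ 79.88°
∠G = 66.78° − 258.09° = -191.31° ≡ 168.69° (principal value)

168.7°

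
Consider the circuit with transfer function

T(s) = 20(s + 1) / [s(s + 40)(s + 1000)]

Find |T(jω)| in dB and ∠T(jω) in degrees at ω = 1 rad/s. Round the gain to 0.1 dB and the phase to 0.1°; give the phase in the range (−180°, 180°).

-63.0 dB, -46.5°

At s = jω = j1:
zero (s+1): 1 + j1 → |·| = √(1²+1²) = √2 ≈ 1.4142, ∠ = arctan(1/1) ≈ 45.00°
pole (s+40): 40 + j1 → |·| = √(40²+1²) = √1601 ≈ 40.012, ∠ = arctan(1/40) ≈ 1.43°
pole (s+1000): 1000 + j1 → |·| = √(1000²+1²) = √1000001 ≈ 1000, ∠ = arctan(1/1000) ≈ 0.06°
pole at origin: |s| = 1, ∠ = 90.00° (in denominator)
|T| = 20 · 1.4142 / 40012 ≈ 0.00070689
Gain = 20 log₁₀(0.00070689) ≈ -63.01 dB
∠T = 45.00° − 91.49° = -46.49°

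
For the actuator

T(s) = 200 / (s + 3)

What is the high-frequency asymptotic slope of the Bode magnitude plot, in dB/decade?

-20 dB/decade

Each pole contributes −20 dB/decade at high frequency; each zero contributes +20 dB/decade.
Net: 0 zero(s) − 1 pole(s) → -20 dB/decade.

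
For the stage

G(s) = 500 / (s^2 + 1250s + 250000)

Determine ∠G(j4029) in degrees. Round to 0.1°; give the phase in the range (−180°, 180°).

-162.5°

Substitute s = j4029:
Numerator: 500 = 500 + j0
Denominator: (j4029)^2 + 1250(j4029) + 250000 = -15982841 + j5036250
|N| = √(500² + 0²) ≈ 500, ∠N ≈ 0.00°
|D| = √(15982841² + 5036250²) ≈ 1.6758e+07, ∠D ≈ 162.51°
∠G = 0.00° − 162.51° = -162.51°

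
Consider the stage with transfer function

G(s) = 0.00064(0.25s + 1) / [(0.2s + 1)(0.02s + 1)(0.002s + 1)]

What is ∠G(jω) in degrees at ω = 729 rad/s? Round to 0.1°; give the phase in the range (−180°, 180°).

-141.6°

At ω = 729 rad/s:
zero (1 + j729·0.25) = 1 + j182.25 → |·| ≈ 182.25, ∠ ≈ 89.69°
pole (1 + j729·0.2) = 1 + j145.8 → |·| ≈ 145.8, ∠ ≈ 89.61°
pole (1 + j729·0.02) = 1 + j14.58 → |·| ≈ 14.614, ∠ ≈ 86.08°
pole (1 + j729·0.002) = 1 + j1.458 → |·| ≈ 1.768, ∠ ≈ 55.55°
∠G = (89.69°) − (89.61° + 86.08° + 55.55°) = -141.55°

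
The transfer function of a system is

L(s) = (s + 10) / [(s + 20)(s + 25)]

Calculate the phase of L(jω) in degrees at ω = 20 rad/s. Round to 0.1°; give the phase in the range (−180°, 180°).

-20.2°

At s = jω = j20:
zero (s+10): 10 + j20 → |·| = √(10²+20²) = √500 ≈ 22.361, ∠ = arctan(20/10) ≈ 63.43°
pole (s+20): 20 + j20 → |·| = √(20²+20²) = √800 ≈ 28.284, ∠ = arctan(20/20) ≈ 45.00°
pole (s+25): 25 + j20 → |·| = √(25²+20²) = √1025 ≈ 32.016, ∠ = arctan(20/25) ≈ 38.66°
∠L = 63.43° − 83.66° = -20.23°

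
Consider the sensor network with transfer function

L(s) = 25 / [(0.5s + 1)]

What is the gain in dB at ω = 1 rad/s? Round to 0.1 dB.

27.0 dB

At ω = 1 rad/s:
pole (1 + j1·0.5) = 1 + j0.5 → |·| ≈ 1.118, ∠ ≈ 26.57°
|L| = 25 · 1 / (1.118) ≈ 22.361
Gain = 20 log₁₀(22.361) ≈ 26.99 dB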